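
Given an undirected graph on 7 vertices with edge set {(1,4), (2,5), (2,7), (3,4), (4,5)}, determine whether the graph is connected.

Step 1: Build adjacency list from edges:
  1: 4
  2: 5, 7
  3: 4
  4: 1, 3, 5
  5: 2, 4
  6: (none)
  7: 2

Step 2: Run BFS/DFS from vertex 1:
  Visited: {1, 4, 3, 5, 2, 7}
  Reached 6 of 7 vertices

Step 3: Only 6 of 7 vertices reached. Graph is disconnected.
Connected components: {1, 2, 3, 4, 5, 7}, {6}
Answer: No, the graph is not connected (2 components).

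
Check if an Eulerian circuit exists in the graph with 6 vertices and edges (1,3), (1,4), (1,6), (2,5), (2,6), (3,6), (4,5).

Step 1: Find the degree of each vertex:
  deg(1) = 3
  deg(2) = 2
  deg(3) = 2
  deg(4) = 2
  deg(5) = 2
  deg(6) = 3

Step 2: Count vertices with odd degree:
  Odd-degree vertices: 1, 6 (2 total)

Step 3: Apply Euler's theorem:
  - Eulerian circuit exists iff graph is connected and all vertices have even degree
  - Eulerian path exists iff graph is connected and has 0 or 2 odd-degree vertices

Graph is connected with exactly 2 odd-degree vertices (1, 6).
Eulerian path exists (starting and ending at the odd-degree vertices), but no Eulerian circuit.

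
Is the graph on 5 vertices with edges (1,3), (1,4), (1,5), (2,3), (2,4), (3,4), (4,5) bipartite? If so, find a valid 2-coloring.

Step 1: Attempt 2-coloring using BFS:
  Start at vertex 1, assign color 0
  Color vertex 3 with color 1 (neighbor of 1)
  Color vertex 4 with color 1 (neighbor of 1)
  Color vertex 5 with color 1 (neighbor of 1)
  Color vertex 2 with color 0 (neighbor of 3)

Step 2: Conflict found! Vertices 3 and 4 are adjacent but have the same color.
This means the graph contains an odd cycle.

The graph is NOT bipartite.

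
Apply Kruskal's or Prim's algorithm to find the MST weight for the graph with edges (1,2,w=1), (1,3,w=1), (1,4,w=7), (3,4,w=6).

Apply Kruskal's algorithm (sort edges by weight, add if no cycle):

Sorted edges by weight:
  (1,3) w=1
  (1,2) w=1
  (3,4) w=6
  (1,4) w=7

Add edge (1,3) w=1 -- no cycle. Running total: 1
Add edge (1,2) w=1 -- no cycle. Running total: 2
Add edge (3,4) w=6 -- no cycle. Running total: 8

MST edges: (1,3,w=1), (1,2,w=1), (3,4,w=6)
Total MST weight: 1 + 1 + 6 = 8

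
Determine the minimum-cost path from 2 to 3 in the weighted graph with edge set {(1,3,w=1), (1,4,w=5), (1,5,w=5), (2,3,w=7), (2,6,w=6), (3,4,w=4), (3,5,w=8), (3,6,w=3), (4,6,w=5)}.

Step 1: Build adjacency list with weights:
  1: 3(w=1), 4(w=5), 5(w=5)
  2: 3(w=7), 6(w=6)
  3: 1(w=1), 2(w=7), 4(w=4), 5(w=8), 6(w=3)
  4: 1(w=5), 3(w=4), 6(w=5)
  5: 1(w=5), 3(w=8)
  6: 2(w=6), 3(w=3), 4(w=5)

Step 2: Apply Dijkstra's algorithm from vertex 2:
  Visit vertex 2 (distance=0)
    Update dist[3] = 7
    Update dist[6] = 6
  Visit vertex 6 (distance=6)
    Update dist[4] = 11
  Visit vertex 3 (distance=7)
    Update dist[1] = 8
    Update dist[5] = 15

Step 3: Shortest path: 2 -> 3
Total weight: 7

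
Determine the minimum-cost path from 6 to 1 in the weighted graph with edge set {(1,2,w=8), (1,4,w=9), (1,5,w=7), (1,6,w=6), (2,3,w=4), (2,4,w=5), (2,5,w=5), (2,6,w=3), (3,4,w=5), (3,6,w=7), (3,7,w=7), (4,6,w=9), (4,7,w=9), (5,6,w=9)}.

Step 1: Build adjacency list with weights:
  1: 2(w=8), 4(w=9), 5(w=7), 6(w=6)
  2: 1(w=8), 3(w=4), 4(w=5), 5(w=5), 6(w=3)
  3: 2(w=4), 4(w=5), 6(w=7), 7(w=7)
  4: 1(w=9), 2(w=5), 3(w=5), 6(w=9), 7(w=9)
  5: 1(w=7), 2(w=5), 6(w=9)
  6: 1(w=6), 2(w=3), 3(w=7), 4(w=9), 5(w=9)
  7: 3(w=7), 4(w=9)

Step 2: Apply Dijkstra's algorithm from vertex 6:
  Visit vertex 6 (distance=0)
    Update dist[1] = 6
    Update dist[2] = 3
    Update dist[3] = 7
    Update dist[4] = 9
    Update dist[5] = 9
  Visit vertex 2 (distance=3)
    Update dist[4] = 8
    Update dist[5] = 8
  Visit vertex 1 (distance=6)

Step 3: Shortest path: 6 -> 1
Total weight: 6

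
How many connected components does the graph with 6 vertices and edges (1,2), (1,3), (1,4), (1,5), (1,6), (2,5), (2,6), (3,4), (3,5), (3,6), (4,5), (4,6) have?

Step 1: Build adjacency list from edges:
  1: 2, 3, 4, 5, 6
  2: 1, 5, 6
  3: 1, 4, 5, 6
  4: 1, 3, 5, 6
  5: 1, 2, 3, 4
  6: 1, 2, 3, 4

Step 2: Run BFS/DFS from vertex 1:
  Visited: {1, 2, 3, 4, 5, 6}
  Reached 6 of 6 vertices

Step 3: All 6 vertices reached from vertex 1, so the graph is connected.
Number of connected components: 1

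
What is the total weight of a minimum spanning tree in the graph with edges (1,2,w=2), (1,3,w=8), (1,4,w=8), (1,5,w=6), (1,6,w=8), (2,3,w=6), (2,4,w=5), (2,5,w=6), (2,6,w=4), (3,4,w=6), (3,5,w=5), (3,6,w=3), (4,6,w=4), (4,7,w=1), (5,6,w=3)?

Apply Kruskal's algorithm (sort edges by weight, add if no cycle):

Sorted edges by weight:
  (4,7) w=1
  (1,2) w=2
  (3,6) w=3
  (5,6) w=3
  (2,6) w=4
  (4,6) w=4
  (2,4) w=5
  (3,5) w=5
  (1,5) w=6
  (2,3) w=6
  (2,5) w=6
  (3,4) w=6
  (1,6) w=8
  (1,3) w=8
  (1,4) w=8

Add edge (4,7) w=1 -- no cycle. Running total: 1
Add edge (1,2) w=2 -- no cycle. Running total: 3
Add edge (3,6) w=3 -- no cycle. Running total: 6
Add edge (5,6) w=3 -- no cycle. Running total: 9
Add edge (2,6) w=4 -- no cycle. Running total: 13
Add edge (4,6) w=4 -- no cycle. Running total: 17

MST edges: (4,7,w=1), (1,2,w=2), (3,6,w=3), (5,6,w=3), (2,6,w=4), (4,6,w=4)
Total MST weight: 1 + 2 + 3 + 3 + 4 + 4 = 17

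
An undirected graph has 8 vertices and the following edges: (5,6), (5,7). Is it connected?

Step 1: Build adjacency list from edges:
  1: (none)
  2: (none)
  3: (none)
  4: (none)
  5: 6, 7
  6: 5
  7: 5
  8: (none)

Step 2: Run BFS/DFS from vertex 1:
  Visited: {1}
  Reached 1 of 8 vertices

Step 3: Only 1 of 8 vertices reached. Graph is disconnected.
Connected components: {1}, {2}, {3}, {4}, {5, 6, 7}, {8}
Answer: No, the graph is not connected (6 components).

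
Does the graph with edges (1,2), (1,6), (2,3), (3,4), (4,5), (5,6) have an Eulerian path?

Step 1: Find the degree of each vertex:
  deg(1) = 2
  deg(2) = 2
  deg(3) = 2
  deg(4) = 2
  deg(5) = 2
  deg(6) = 2

Step 2: Count vertices with odd degree:
  All vertices have even degree (0 odd-degree vertices)

Step 3: Apply Euler's theorem:
  - Eulerian circuit exists iff graph is connected and all vertices have even degree
  - Eulerian path exists iff graph is connected and has 0 or 2 odd-degree vertices

Graph is connected with 0 odd-degree vertices.
Both Eulerian circuit and Eulerian path exist.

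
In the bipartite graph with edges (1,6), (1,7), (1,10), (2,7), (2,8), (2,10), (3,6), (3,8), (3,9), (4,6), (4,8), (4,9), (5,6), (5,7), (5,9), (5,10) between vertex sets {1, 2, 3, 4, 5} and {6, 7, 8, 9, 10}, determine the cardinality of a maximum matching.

Step 1: List the neighbors of each left vertex:
  1: 6, 7, 10
  2: 7, 8, 10
  3: 6, 8, 9
  4: 6, 8, 9
  5: 6, 7, 9, 10

Step 2: Greedily match left vertices, then look for augmenting paths:
  Match 1 -- 6
  Match 2 -- 7
  Match 3 -- 8
  Match 4 -- 9
  Match 5 -- 10
  No augmenting path remains.

Step 3: Verify this is maximum:
  Matching size 5 = min(|L|, |R|) = min(5, 5), which is an upper bound, so this matching is maximum.

Maximum matching: {(1,6), (2,7), (3,8), (4,9), (5,10)}
Size: 5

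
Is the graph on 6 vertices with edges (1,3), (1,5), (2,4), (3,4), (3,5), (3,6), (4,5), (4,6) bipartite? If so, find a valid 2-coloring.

Step 1: Attempt 2-coloring using BFS:
  Start at vertex 1, assign color 0
  Color vertex 3 with color 1 (neighbor of 1)
  Color vertex 5 with color 1 (neighbor of 1)
  Color vertex 4 with color 0 (neighbor of 3)

Step 2: Conflict found! Vertices 3 and 5 are adjacent but have the same color.
This means the graph contains an odd cycle.

The graph is NOT bipartite.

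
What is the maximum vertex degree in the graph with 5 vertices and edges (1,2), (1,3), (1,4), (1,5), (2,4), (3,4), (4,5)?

Step 1: Count edges incident to each vertex:
  deg(1) = 4 (neighbors: 2, 3, 4, 5)
  deg(2) = 2 (neighbors: 1, 4)
  deg(3) = 2 (neighbors: 1, 4)
  deg(4) = 4 (neighbors: 1, 2, 3, 5)
  deg(5) = 2 (neighbors: 1, 4)

Step 2: Find maximum:
  max(4, 2, 2, 4, 2) = 4 (vertex 1)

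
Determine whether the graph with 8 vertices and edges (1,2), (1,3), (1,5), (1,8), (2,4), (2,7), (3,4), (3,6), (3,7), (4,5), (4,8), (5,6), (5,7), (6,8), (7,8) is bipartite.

Step 1: Attempt 2-coloring using BFS:
  Start at vertex 1, assign color 0
  Color vertex 2 with color 1 (neighbor of 1)
  Color vertex 3 with color 1 (neighbor of 1)
  Color vertex 5 with color 1 (neighbor of 1)
  Color vertex 8 with color 1 (neighbor of 1)
  Color vertex 4 with color 0 (neighbor of 2)
  Color vertex 7 with color 0 (neighbor of 2)
  Color vertex 6 with color 0 (neighbor of 3)

Step 2: 2-coloring succeeded. No conflicts found.
  Set A (color 0): {1, 4, 6, 7}
  Set B (color 1): {2, 3, 5, 8}

The graph is bipartite with partition {1, 4, 6, 7}, {2, 3, 5, 8}.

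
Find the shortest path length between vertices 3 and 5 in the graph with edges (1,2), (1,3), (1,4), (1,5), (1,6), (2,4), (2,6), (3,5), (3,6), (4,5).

Step 1: Build adjacency list:
  1: 2, 3, 4, 5, 6
  2: 1, 4, 6
  3: 1, 5, 6
  4: 1, 2, 5
  5: 1, 3, 4
  6: 1, 2, 3

Step 2: BFS from vertex 3 to find shortest path to 5:
  vertex 1 reached at distance 1
  vertex 5 reached at distance 1

Step 3: Shortest path: 3 -> 5
Path length: 1 edge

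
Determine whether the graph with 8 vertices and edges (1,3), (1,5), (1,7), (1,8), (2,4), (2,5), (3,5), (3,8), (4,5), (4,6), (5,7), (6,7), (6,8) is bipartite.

Step 1: Attempt 2-coloring using BFS:
  Start at vertex 1, assign color 0
  Color vertex 3 with color 1 (neighbor of 1)
  Color vertex 5 with color 1 (neighbor of 1)
  Color vertex 7 with color 1 (neighbor of 1)
  Color vertex 8 with color 1 (neighbor of 1)

Step 2: Conflict found! Vertices 3 and 5 are adjacent but have the same color.
This means the graph contains an odd cycle.

The graph is NOT bipartite.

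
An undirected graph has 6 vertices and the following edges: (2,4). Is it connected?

Step 1: Build adjacency list from edges:
  1: (none)
  2: 4
  3: (none)
  4: 2
  5: (none)
  6: (none)

Step 2: Run BFS/DFS from vertex 1:
  Visited: {1}
  Reached 1 of 6 vertices

Step 3: Only 1 of 6 vertices reached. Graph is disconnected.
Connected components: {1}, {2, 4}, {3}, {5}, {6}
Answer: No, the graph is not connected (5 components).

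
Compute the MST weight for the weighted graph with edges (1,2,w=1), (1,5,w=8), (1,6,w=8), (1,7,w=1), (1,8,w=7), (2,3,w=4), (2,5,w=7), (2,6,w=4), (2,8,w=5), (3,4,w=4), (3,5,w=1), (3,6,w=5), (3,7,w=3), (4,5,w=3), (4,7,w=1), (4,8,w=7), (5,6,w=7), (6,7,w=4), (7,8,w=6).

Apply Kruskal's algorithm (sort edges by weight, add if no cycle):

Sorted edges by weight:
  (1,2) w=1
  (1,7) w=1
  (3,5) w=1
  (4,7) w=1
  (3,7) w=3
  (4,5) w=3
  (2,3) w=4
  (2,6) w=4
  (3,4) w=4
  (6,7) w=4
  (2,8) w=5
  (3,6) w=5
  (7,8) w=6
  (1,8) w=7
  (2,5) w=7
  (4,8) w=7
  (5,6) w=7
  (1,5) w=8
  (1,6) w=8

Add edge (1,2) w=1 -- no cycle. Running total: 1
Add edge (1,7) w=1 -- no cycle. Running total: 2
Add edge (3,5) w=1 -- no cycle. Running total: 3
Add edge (4,7) w=1 -- no cycle. Running total: 4
Add edge (3,7) w=3 -- no cycle. Running total: 7
Skip edge (4,5) w=3 -- would create cycle
Skip edge (2,3) w=4 -- would create cycle
Add edge (2,6) w=4 -- no cycle. Running total: 11
Skip edge (3,4) w=4 -- would create cycle
Skip edge (6,7) w=4 -- would create cycle
Add edge (2,8) w=5 -- no cycle. Running total: 16

MST edges: (1,2,w=1), (1,7,w=1), (3,5,w=1), (4,7,w=1), (3,7,w=3), (2,6,w=4), (2,8,w=5)
Total MST weight: 1 + 1 + 1 + 1 + 3 + 4 + 5 = 16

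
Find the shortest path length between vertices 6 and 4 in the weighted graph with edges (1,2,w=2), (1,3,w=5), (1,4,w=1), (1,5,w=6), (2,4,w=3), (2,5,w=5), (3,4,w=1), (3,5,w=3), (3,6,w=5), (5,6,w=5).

Step 1: Build adjacency list with weights:
  1: 2(w=2), 3(w=5), 4(w=1), 5(w=6)
  2: 1(w=2), 4(w=3), 5(w=5)
  3: 1(w=5), 4(w=1), 5(w=3), 6(w=5)
  4: 1(w=1), 2(w=3), 3(w=1)
  5: 1(w=6), 2(w=5), 3(w=3), 6(w=5)
  6: 3(w=5), 5(w=5)

Step 2: Apply Dijkstra's algorithm from vertex 6:
  Visit vertex 6 (distance=0)
    Update dist[3] = 5
    Update dist[5] = 5
  Visit vertex 3 (distance=5)
    Update dist[1] = 10
    Update dist[4] = 6
  Visit vertex 5 (distance=5)
    Update dist[2] = 10
  Visit vertex 4 (distance=6)
    Update dist[1] = 7
    Update dist[2] = 9

Step 3: Shortest path: 6 -> 3 -> 4
Total weight: 5 + 1 = 6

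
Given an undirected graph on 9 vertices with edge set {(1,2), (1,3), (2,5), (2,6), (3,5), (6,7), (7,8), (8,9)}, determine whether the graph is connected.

Step 1: Build adjacency list from edges:
  1: 2, 3
  2: 1, 5, 6
  3: 1, 5
  4: (none)
  5: 2, 3
  6: 2, 7
  7: 6, 8
  8: 7, 9
  9: 8

Step 2: Run BFS/DFS from vertex 1:
  Visited: {1, 2, 3, 5, 6, 7, 8, 9}
  Reached 8 of 9 vertices

Step 3: Only 8 of 9 vertices reached. Graph is disconnected.
Connected components: {1, 2, 3, 5, 6, 7, 8, 9}, {4}
Answer: No, the graph is not connected (2 components).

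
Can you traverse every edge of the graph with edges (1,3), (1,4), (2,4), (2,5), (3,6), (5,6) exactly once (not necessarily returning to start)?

Step 1: Find the degree of each vertex:
  deg(1) = 2
  deg(2) = 2
  deg(3) = 2
  deg(4) = 2
  deg(5) = 2
  deg(6) = 2

Step 2: Count vertices with odd degree:
  All vertices have even degree (0 odd-degree vertices)

Step 3: Apply Euler's theorem:
  - Eulerian circuit exists iff graph is connected and all vertices have even degree
  - Eulerian path exists iff graph is connected and has 0 or 2 odd-degree vertices

Graph is connected with 0 odd-degree vertices.
Both Eulerian circuit and Eulerian path exist.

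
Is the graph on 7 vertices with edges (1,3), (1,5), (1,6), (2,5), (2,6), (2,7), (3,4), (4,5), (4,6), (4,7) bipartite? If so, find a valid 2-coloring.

Step 1: Attempt 2-coloring using BFS:
  Start at vertex 1, assign color 0
  Color vertex 3 with color 1 (neighbor of 1)
  Color vertex 5 with color 1 (neighbor of 1)
  Color vertex 6 with color 1 (neighbor of 1)
  Color vertex 4 with color 0 (neighbor of 3)
  Color vertex 2 with color 0 (neighbor of 5)
  Color vertex 7 with color 1 (neighbor of 4)

Step 2: 2-coloring succeeded. No conflicts found.
  Set A (color 0): {1, 2, 4}
  Set B (color 1): {3, 5, 6, 7}

The graph is bipartite with partition {1, 2, 4}, {3, 5, 6, 7}.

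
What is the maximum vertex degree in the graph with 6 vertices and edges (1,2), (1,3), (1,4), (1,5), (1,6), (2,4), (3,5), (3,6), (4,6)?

Step 1: Count edges incident to each vertex:
  deg(1) = 5 (neighbors: 2, 3, 4, 5, 6)
  deg(2) = 2 (neighbors: 1, 4)
  deg(3) = 3 (neighbors: 1, 5, 6)
  deg(4) = 3 (neighbors: 1, 2, 6)
  deg(5) = 2 (neighbors: 1, 3)
  deg(6) = 3 (neighbors: 1, 3, 4)

Step 2: Find maximum:
  max(5, 2, 3, 3, 2, 3) = 5 (vertex 1)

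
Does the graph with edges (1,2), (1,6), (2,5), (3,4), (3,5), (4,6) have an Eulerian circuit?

Step 1: Find the degree of each vertex:
  deg(1) = 2
  deg(2) = 2
  deg(3) = 2
  deg(4) = 2
  deg(5) = 2
  deg(6) = 2

Step 2: Count vertices with odd degree:
  All vertices have even degree (0 odd-degree vertices)

Step 3: Apply Euler's theorem:
  - Eulerian circuit exists iff graph is connected and all vertices have even degree
  - Eulerian path exists iff graph is connected and has 0 or 2 odd-degree vertices

Graph is connected with 0 odd-degree vertices.
Both Eulerian circuit and Eulerian path exist.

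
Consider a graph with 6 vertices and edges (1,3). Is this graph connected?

Step 1: Build adjacency list from edges:
  1: 3
  2: (none)
  3: 1
  4: (none)
  5: (none)
  6: (none)

Step 2: Run BFS/DFS from vertex 1:
  Visited: {1, 3}
  Reached 2 of 6 vertices

Step 3: Only 2 of 6 vertices reached. Graph is disconnected.
Connected components: {1, 3}, {2}, {4}, {5}, {6}
Answer: No, the graph is not connected (5 components).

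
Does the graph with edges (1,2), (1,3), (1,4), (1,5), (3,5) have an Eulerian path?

Step 1: Find the degree of each vertex:
  deg(1) = 4
  deg(2) = 1
  deg(3) = 2
  deg(4) = 1
  deg(5) = 2

Step 2: Count vertices with odd degree:
  Odd-degree vertices: 2, 4 (2 total)

Step 3: Apply Euler's theorem:
  - Eulerian circuit exists iff graph is connected and all vertices have even degree
  - Eulerian path exists iff graph is connected and has 0 or 2 odd-degree vertices

Graph is connected with exactly 2 odd-degree vertices (2, 4).
Eulerian path exists (starting and ending at the odd-degree vertices), but no Eulerian circuit.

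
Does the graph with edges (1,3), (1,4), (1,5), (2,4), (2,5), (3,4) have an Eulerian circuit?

Step 1: Find the degree of each vertex:
  deg(1) = 3
  deg(2) = 2
  deg(3) = 2
  deg(4) = 3
  deg(5) = 2

Step 2: Count vertices with odd degree:
  Odd-degree vertices: 1, 4 (2 total)

Step 3: Apply Euler's theorem:
  - Eulerian circuit exists iff graph is connected and all vertices have even degree
  - Eulerian path exists iff graph is connected and has 0 or 2 odd-degree vertices

Graph is connected with exactly 2 odd-degree vertices (1, 4).
Eulerian path exists (starting and ending at the odd-degree vertices), but no Eulerian circuit.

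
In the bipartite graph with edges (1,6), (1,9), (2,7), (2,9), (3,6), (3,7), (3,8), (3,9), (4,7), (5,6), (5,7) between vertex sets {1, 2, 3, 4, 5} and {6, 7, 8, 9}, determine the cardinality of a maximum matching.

Step 1: List the neighbors of each left vertex:
  1: 6, 9
  2: 7, 9
  3: 6, 7, 8, 9
  4: 7
  5: 6, 7

Step 2: Greedily match left vertices, then look for augmenting paths:
  Match 1 -- 6
  Match 2 -- 9
  Match 3 -- 8
  Match 4 -- 7
  No augmenting path remains.

Step 3: Verify this is maximum:
  Matching size 4 = min(|L|, |R|) = min(5, 4), which is an upper bound, so this matching is maximum.

Maximum matching: {(1,6), (2,9), (3,8), (4,7)}
Size: 4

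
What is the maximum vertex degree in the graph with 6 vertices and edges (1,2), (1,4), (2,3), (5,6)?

Step 1: Count edges incident to each vertex:
  deg(1) = 2 (neighbors: 2, 4)
  deg(2) = 2 (neighbors: 1, 3)
  deg(3) = 1 (neighbors: 2)
  deg(4) = 1 (neighbors: 1)
  deg(5) = 1 (neighbors: 6)
  deg(6) = 1 (neighbors: 5)

Step 2: Find maximum:
  max(2, 2, 1, 1, 1, 1) = 2 (vertex 1)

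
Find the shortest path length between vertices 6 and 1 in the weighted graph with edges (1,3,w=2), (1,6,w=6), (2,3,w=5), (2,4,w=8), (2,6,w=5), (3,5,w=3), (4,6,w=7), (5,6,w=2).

Step 1: Build adjacency list with weights:
  1: 3(w=2), 6(w=6)
  2: 3(w=5), 4(w=8), 6(w=5)
  3: 1(w=2), 2(w=5), 5(w=3)
  4: 2(w=8), 6(w=7)
  5: 3(w=3), 6(w=2)
  6: 1(w=6), 2(w=5), 4(w=7), 5(w=2)

Step 2: Apply Dijkstra's algorithm from vertex 6:
  Visit vertex 6 (distance=0)
    Update dist[1] = 6
    Update dist[2] = 5
    Update dist[4] = 7
    Update dist[5] = 2
  Visit vertex 5 (distance=2)
    Update dist[3] = 5
  Visit vertex 2 (distance=5)
  Visit vertex 3 (distance=5)
  Visit vertex 1 (distance=6)

Step 3: Shortest path: 6 -> 1
Total weight: 6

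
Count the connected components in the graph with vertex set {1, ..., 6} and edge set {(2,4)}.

Step 1: Build adjacency list from edges:
  1: (none)
  2: 4
  3: (none)
  4: 2
  5: (none)
  6: (none)

Step 2: Run BFS/DFS from vertex 1:
  Visited: {1}
  Reached 1 of 6 vertices

Step 3: Only 1 of 6 vertices reached. Graph is disconnected.
Connected components: {1}, {2, 4}, {3}, {5}, {6}
Number of connected components: 5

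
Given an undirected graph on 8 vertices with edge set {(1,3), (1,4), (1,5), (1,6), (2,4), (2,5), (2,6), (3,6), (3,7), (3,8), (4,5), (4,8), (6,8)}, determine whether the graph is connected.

Step 1: Build adjacency list from edges:
  1: 3, 4, 5, 6
  2: 4, 5, 6
  3: 1, 6, 7, 8
  4: 1, 2, 5, 8
  5: 1, 2, 4
  6: 1, 2, 3, 8
  7: 3
  8: 3, 4, 6

Step 2: Run BFS/DFS from vertex 1:
  Visited: {1, 3, 4, 5, 6, 7, 8, 2}
  Reached 8 of 8 vertices

Step 3: All 8 vertices reached from vertex 1, so the graph is connected.
Answer: Yes, the graph is connected.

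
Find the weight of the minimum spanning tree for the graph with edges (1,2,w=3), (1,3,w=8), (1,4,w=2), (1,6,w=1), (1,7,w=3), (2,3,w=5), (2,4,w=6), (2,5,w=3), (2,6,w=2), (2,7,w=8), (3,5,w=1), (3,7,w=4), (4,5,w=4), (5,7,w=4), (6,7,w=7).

Apply Kruskal's algorithm (sort edges by weight, add if no cycle):

Sorted edges by weight:
  (1,6) w=1
  (3,5) w=1
  (1,4) w=2
  (2,6) w=2
  (1,7) w=3
  (1,2) w=3
  (2,5) w=3
  (3,7) w=4
  (4,5) w=4
  (5,7) w=4
  (2,3) w=5
  (2,4) w=6
  (6,7) w=7
  (1,3) w=8
  (2,7) w=8

Add edge (1,6) w=1 -- no cycle. Running total: 1
Add edge (3,5) w=1 -- no cycle. Running total: 2
Add edge (1,4) w=2 -- no cycle. Running total: 4
Add edge (2,6) w=2 -- no cycle. Running total: 6
Add edge (1,7) w=3 -- no cycle. Running total: 9
Skip edge (1,2) w=3 -- would create cycle
Add edge (2,5) w=3 -- no cycle. Running total: 12

MST edges: (1,6,w=1), (3,5,w=1), (1,4,w=2), (2,6,w=2), (1,7,w=3), (2,5,w=3)
Total MST weight: 1 + 1 + 2 + 2 + 3 + 3 = 12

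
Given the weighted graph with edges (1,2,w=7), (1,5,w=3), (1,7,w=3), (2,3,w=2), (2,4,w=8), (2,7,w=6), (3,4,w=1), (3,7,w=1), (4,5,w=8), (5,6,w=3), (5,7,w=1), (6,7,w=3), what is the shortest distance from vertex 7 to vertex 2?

Step 1: Build adjacency list with weights:
  1: 2(w=7), 5(w=3), 7(w=3)
  2: 1(w=7), 3(w=2), 4(w=8), 7(w=6)
  3: 2(w=2), 4(w=1), 7(w=1)
  4: 2(w=8), 3(w=1), 5(w=8)
  5: 1(w=3), 4(w=8), 6(w=3), 7(w=1)
  6: 5(w=3), 7(w=3)
  7: 1(w=3), 2(w=6), 3(w=1), 5(w=1), 6(w=3)

Step 2: Apply Dijkstra's algorithm from vertex 7:
  Visit vertex 7 (distance=0)
    Update dist[1] = 3
    Update dist[2] = 6
    Update dist[3] = 1
    Update dist[5] = 1
    Update dist[6] = 3
  Visit vertex 3 (distance=1)
    Update dist[2] = 3
    Update dist[4] = 2
  Visit vertex 5 (distance=1)
  Visit vertex 4 (distance=2)
  Visit vertex 1 (distance=3)
  Visit vertex 2 (distance=3)

Step 3: Shortest path: 7 -> 3 -> 2
Total weight: 1 + 2 = 3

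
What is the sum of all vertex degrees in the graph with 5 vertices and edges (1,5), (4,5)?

Step 1: Count edges incident to each vertex:
  deg(1) = 1 (neighbors: 5)
  deg(2) = 0 (neighbors: none)
  deg(3) = 0 (neighbors: none)
  deg(4) = 1 (neighbors: 5)
  deg(5) = 2 (neighbors: 1, 4)

Step 2: Sum all degrees:
  1 + 0 + 0 + 1 + 2 = 4

Verification: sum of degrees = 2 * |E| = 2 * 2 = 4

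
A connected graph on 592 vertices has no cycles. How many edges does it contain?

A tree on n vertices always has exactly n - 1 edges.
For n = 592: edges = 592 - 1 = 591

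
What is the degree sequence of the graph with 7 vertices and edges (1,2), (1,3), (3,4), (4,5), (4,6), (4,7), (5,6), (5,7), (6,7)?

Step 1: Count edges incident to each vertex:
  deg(1) = 2 (neighbors: 2, 3)
  deg(2) = 1 (neighbors: 1)
  deg(3) = 2 (neighbors: 1, 4)
  deg(4) = 4 (neighbors: 3, 5, 6, 7)
  deg(5) = 3 (neighbors: 4, 6, 7)
  deg(6) = 3 (neighbors: 4, 5, 7)
  deg(7) = 3 (neighbors: 4, 5, 6)

Step 2: Sort degrees in non-increasing order:
  Degrees: [2, 1, 2, 4, 3, 3, 3] -> sorted: [4, 3, 3, 3, 2, 2, 1]

Degree sequence: [4, 3, 3, 3, 2, 2, 1]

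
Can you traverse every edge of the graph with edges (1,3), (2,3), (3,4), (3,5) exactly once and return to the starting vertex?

Step 1: Find the degree of each vertex:
  deg(1) = 1
  deg(2) = 1
  deg(3) = 4
  deg(4) = 1
  deg(5) = 1

Step 2: Count vertices with odd degree:
  Odd-degree vertices: 1, 2, 4, 5 (4 total)

Step 3: Apply Euler's theorem:
  - Eulerian circuit exists iff graph is connected and all vertices have even degree
  - Eulerian path exists iff graph is connected and has 0 or 2 odd-degree vertices

Graph has 4 odd-degree vertices (need 0 or 2).
Neither Eulerian path nor Eulerian circuit exists.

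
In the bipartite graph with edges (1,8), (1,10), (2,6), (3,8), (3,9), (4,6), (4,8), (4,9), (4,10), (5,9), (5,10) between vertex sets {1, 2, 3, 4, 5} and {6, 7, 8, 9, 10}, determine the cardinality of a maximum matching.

Step 1: List the neighbors of each left vertex:
  1: 8, 10
  2: 6
  3: 8, 9
  4: 6, 8, 9, 10
  5: 9, 10

Step 2: Greedily match left vertices, then look for augmenting paths:
  Match 1 -- 8
  Match 2 -- 6
  Match 3 -- 9
  Match 4 -- 10
  No augmenting path remains.

Step 3: Verify this is maximum:
  Matching has size 4. The vertex set {6, 8, 9, 10} covers every edge and has size 4; any matching has at most one edge per cover vertex, so 4 is maximum (König's theorem).

Maximum matching: {(1,8), (2,6), (3,9), (4,10)}
Size: 4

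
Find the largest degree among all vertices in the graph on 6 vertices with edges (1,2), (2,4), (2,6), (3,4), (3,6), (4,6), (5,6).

Step 1: Count edges incident to each vertex:
  deg(1) = 1 (neighbors: 2)
  deg(2) = 3 (neighbors: 1, 4, 6)
  deg(3) = 2 (neighbors: 4, 6)
  deg(4) = 3 (neighbors: 2, 3, 6)
  deg(5) = 1 (neighbors: 6)
  deg(6) = 4 (neighbors: 2, 3, 4, 5)

Step 2: Find maximum:
  max(1, 3, 2, 3, 1, 4) = 4 (vertex 6)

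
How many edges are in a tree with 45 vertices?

A tree on n vertices always has exactly n - 1 edges.
For n = 45: edges = 45 - 1 = 44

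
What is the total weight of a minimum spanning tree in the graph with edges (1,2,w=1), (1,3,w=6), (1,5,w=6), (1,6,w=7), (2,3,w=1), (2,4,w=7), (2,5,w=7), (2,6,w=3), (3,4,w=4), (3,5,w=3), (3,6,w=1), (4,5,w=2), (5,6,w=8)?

Apply Kruskal's algorithm (sort edges by weight, add if no cycle):

Sorted edges by weight:
  (1,2) w=1
  (2,3) w=1
  (3,6) w=1
  (4,5) w=2
  (2,6) w=3
  (3,5) w=3
  (3,4) w=4
  (1,3) w=6
  (1,5) w=6
  (1,6) w=7
  (2,4) w=7
  (2,5) w=7
  (5,6) w=8

Add edge (1,2) w=1 -- no cycle. Running total: 1
Add edge (2,3) w=1 -- no cycle. Running total: 2
Add edge (3,6) w=1 -- no cycle. Running total: 3
Add edge (4,5) w=2 -- no cycle. Running total: 5
Skip edge (2,6) w=3 -- would create cycle
Add edge (3,5) w=3 -- no cycle. Running total: 8

MST edges: (1,2,w=1), (2,3,w=1), (3,6,w=1), (4,5,w=2), (3,5,w=3)
Total MST weight: 1 + 1 + 1 + 2 + 3 = 8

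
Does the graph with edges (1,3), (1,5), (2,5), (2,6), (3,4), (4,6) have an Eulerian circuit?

Step 1: Find the degree of each vertex:
  deg(1) = 2
  deg(2) = 2
  deg(3) = 2
  deg(4) = 2
  deg(5) = 2
  deg(6) = 2

Step 2: Count vertices with odd degree:
  All vertices have even degree (0 odd-degree vertices)

Step 3: Apply Euler's theorem:
  - Eulerian circuit exists iff graph is connected and all vertices have even degree
  - Eulerian path exists iff graph is connected and has 0 or 2 odd-degree vertices

Graph is connected with 0 odd-degree vertices.
Both Eulerian circuit and Eulerian path exist.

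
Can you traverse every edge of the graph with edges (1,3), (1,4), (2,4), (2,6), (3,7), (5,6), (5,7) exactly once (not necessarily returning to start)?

Step 1: Find the degree of each vertex:
  deg(1) = 2
  deg(2) = 2
  deg(3) = 2
  deg(4) = 2
  deg(5) = 2
  deg(6) = 2
  deg(7) = 2

Step 2: Count vertices with odd degree:
  All vertices have even degree (0 odd-degree vertices)

Step 3: Apply Euler's theorem:
  - Eulerian circuit exists iff graph is connected and all vertices have even degree
  - Eulerian path exists iff graph is connected and has 0 or 2 odd-degree vertices

Graph is connected with 0 odd-degree vertices.
Both Eulerian circuit and Eulerian path exist.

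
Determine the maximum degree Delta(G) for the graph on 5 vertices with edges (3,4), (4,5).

Step 1: Count edges incident to each vertex:
  deg(1) = 0 (neighbors: none)
  deg(2) = 0 (neighbors: none)
  deg(3) = 1 (neighbors: 4)
  deg(4) = 2 (neighbors: 3, 5)
  deg(5) = 1 (neighbors: 4)

Step 2: Find maximum:
  max(0, 0, 1, 2, 1) = 2 (vertex 4)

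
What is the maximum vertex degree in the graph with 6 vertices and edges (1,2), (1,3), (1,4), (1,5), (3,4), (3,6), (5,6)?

Step 1: Count edges incident to each vertex:
  deg(1) = 4 (neighbors: 2, 3, 4, 5)
  deg(2) = 1 (neighbors: 1)
  deg(3) = 3 (neighbors: 1, 4, 6)
  deg(4) = 2 (neighbors: 1, 3)
  deg(5) = 2 (neighbors: 1, 6)
  deg(6) = 2 (neighbors: 3, 5)

Step 2: Find maximum:
  max(4, 1, 3, 2, 2, 2) = 4 (vertex 1)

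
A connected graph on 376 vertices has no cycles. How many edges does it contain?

A tree on n vertices always has exactly n - 1 edges.
For n = 376: edges = 376 - 1 = 375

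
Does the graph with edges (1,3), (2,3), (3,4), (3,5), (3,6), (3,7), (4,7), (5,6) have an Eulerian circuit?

Step 1: Find the degree of each vertex:
  deg(1) = 1
  deg(2) = 1
  deg(3) = 6
  deg(4) = 2
  deg(5) = 2
  deg(6) = 2
  deg(7) = 2

Step 2: Count vertices with odd degree:
  Odd-degree vertices: 1, 2 (2 total)

Step 3: Apply Euler's theorem:
  - Eulerian circuit exists iff graph is connected and all vertices have even degree
  - Eulerian path exists iff graph is connected and has 0 or 2 odd-degree vertices

Graph is connected with exactly 2 odd-degree vertices (1, 2).
Eulerian path exists (starting and ending at the odd-degree vertices), but no Eulerian circuit.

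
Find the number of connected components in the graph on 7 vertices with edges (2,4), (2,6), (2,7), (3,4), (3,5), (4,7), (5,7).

Step 1: Build adjacency list from edges:
  1: (none)
  2: 4, 6, 7
  3: 4, 5
  4: 2, 3, 7
  5: 3, 7
  6: 2
  7: 2, 4, 5

Step 2: Run BFS/DFS from vertex 1:
  Visited: {1}
  Reached 1 of 7 vertices

Step 3: Only 1 of 7 vertices reached. Graph is disconnected.
Connected components: {1}, {2, 3, 4, 5, 6, 7}
Number of connected components: 2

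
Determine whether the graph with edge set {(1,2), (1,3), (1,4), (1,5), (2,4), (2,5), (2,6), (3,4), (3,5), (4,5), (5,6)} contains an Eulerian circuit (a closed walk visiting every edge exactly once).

Step 1: Find the degree of each vertex:
  deg(1) = 4
  deg(2) = 4
  deg(3) = 3
  deg(4) = 4
  deg(5) = 5
  deg(6) = 2

Step 2: Count vertices with odd degree:
  Odd-degree vertices: 3, 5 (2 total)

Step 3: Apply Euler's theorem:
  - Eulerian circuit exists iff graph is connected and all vertices have even degree
  - Eulerian path exists iff graph is connected and has 0 or 2 odd-degree vertices

Graph is connected with exactly 2 odd-degree vertices (3, 5).
Eulerian path exists (starting and ending at the odd-degree vertices), but no Eulerian circuit.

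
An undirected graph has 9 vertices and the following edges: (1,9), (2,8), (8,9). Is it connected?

Step 1: Build adjacency list from edges:
  1: 9
  2: 8
  3: (none)
  4: (none)
  5: (none)
  6: (none)
  7: (none)
  8: 2, 9
  9: 1, 8

Step 2: Run BFS/DFS from vertex 1:
  Visited: {1, 9, 8, 2}
  Reached 4 of 9 vertices

Step 3: Only 4 of 9 vertices reached. Graph is disconnected.
Connected components: {1, 2, 8, 9}, {3}, {4}, {5}, {6}, {7}
Answer: No, the graph is not connected (6 components).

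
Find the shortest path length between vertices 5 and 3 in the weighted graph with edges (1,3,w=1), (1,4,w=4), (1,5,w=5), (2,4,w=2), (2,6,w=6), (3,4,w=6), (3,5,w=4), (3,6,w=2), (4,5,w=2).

Step 1: Build adjacency list with weights:
  1: 3(w=1), 4(w=4), 5(w=5)
  2: 4(w=2), 6(w=6)
  3: 1(w=1), 4(w=6), 5(w=4), 6(w=2)
  4: 1(w=4), 2(w=2), 3(w=6), 5(w=2)
  5: 1(w=5), 3(w=4), 4(w=2)
  6: 2(w=6), 3(w=2)

Step 2: Apply Dijkstra's algorithm from vertex 5:
  Visit vertex 5 (distance=0)
    Update dist[1] = 5
    Update dist[3] = 4
    Update dist[4] = 2
  Visit vertex 4 (distance=2)
    Update dist[2] = 4
  Visit vertex 2 (distance=4)
    Update dist[6] = 10
  Visit vertex 3 (distance=4)
    Update dist[6] = 6

Step 3: Shortest path: 5 -> 3
Total weight: 4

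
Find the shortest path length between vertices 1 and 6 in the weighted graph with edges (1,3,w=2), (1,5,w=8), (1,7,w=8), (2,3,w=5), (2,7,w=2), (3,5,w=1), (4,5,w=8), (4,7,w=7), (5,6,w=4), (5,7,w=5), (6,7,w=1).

Step 1: Build adjacency list with weights:
  1: 3(w=2), 5(w=8), 7(w=8)
  2: 3(w=5), 7(w=2)
  3: 1(w=2), 2(w=5), 5(w=1)
  4: 5(w=8), 7(w=7)
  5: 1(w=8), 3(w=1), 4(w=8), 6(w=4), 7(w=5)
  6: 5(w=4), 7(w=1)
  7: 1(w=8), 2(w=2), 4(w=7), 5(w=5), 6(w=1)

Step 2: Apply Dijkstra's algorithm from vertex 1:
  Visit vertex 1 (distance=0)
    Update dist[3] = 2
    Update dist[5] = 8
    Update dist[7] = 8
  Visit vertex 3 (distance=2)
    Update dist[2] = 7
    Update dist[5] = 3
  Visit vertex 5 (distance=3)
    Update dist[4] = 11
    Update dist[6] = 7
  Visit vertex 2 (distance=7)
  Visit vertex 6 (distance=7)

Step 3: Shortest path: 1 -> 3 -> 5 -> 6
Total weight: 2 + 1 + 4 = 7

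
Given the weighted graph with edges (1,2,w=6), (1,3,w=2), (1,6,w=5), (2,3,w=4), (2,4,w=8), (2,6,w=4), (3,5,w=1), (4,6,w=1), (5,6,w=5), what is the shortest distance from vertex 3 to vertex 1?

Step 1: Build adjacency list with weights:
  1: 2(w=6), 3(w=2), 6(w=5)
  2: 1(w=6), 3(w=4), 4(w=8), 6(w=4)
  3: 1(w=2), 2(w=4), 5(w=1)
  4: 2(w=8), 6(w=1)
  5: 3(w=1), 6(w=5)
  6: 1(w=5), 2(w=4), 4(w=1), 5(w=5)

Step 2: Apply Dijkstra's algorithm from vertex 3:
  Visit vertex 3 (distance=0)
    Update dist[1] = 2
    Update dist[2] = 4
    Update dist[5] = 1
  Visit vertex 5 (distance=1)
    Update dist[6] = 6
  Visit vertex 1 (distance=2)

Step 3: Shortest path: 3 -> 1
Total weight: 2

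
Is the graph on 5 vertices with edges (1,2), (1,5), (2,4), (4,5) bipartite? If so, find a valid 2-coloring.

Step 1: Attempt 2-coloring using BFS:
  Start at vertex 1, assign color 0
  Color vertex 2 with color 1 (neighbor of 1)
  Color vertex 5 with color 1 (neighbor of 1)
  Color vertex 4 with color 0 (neighbor of 2)
  Start new component at vertex 3, assign color 0

Step 2: 2-coloring succeeded. No conflicts found.
  Set A (color 0): {1, 3, 4}
  Set B (color 1): {2, 5}

The graph is bipartite with partition {1, 3, 4}, {2, 5}.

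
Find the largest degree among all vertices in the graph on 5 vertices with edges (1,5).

Step 1: Count edges incident to each vertex:
  deg(1) = 1 (neighbors: 5)
  deg(2) = 0 (neighbors: none)
  deg(3) = 0 (neighbors: none)
  deg(4) = 0 (neighbors: none)
  deg(5) = 1 (neighbors: 1)

Step 2: Find maximum:
  max(1, 0, 0, 0, 1) = 1 (vertex 1)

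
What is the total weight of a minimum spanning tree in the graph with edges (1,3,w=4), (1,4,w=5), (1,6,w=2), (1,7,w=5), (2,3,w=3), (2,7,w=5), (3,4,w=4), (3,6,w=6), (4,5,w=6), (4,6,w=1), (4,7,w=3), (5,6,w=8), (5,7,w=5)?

Apply Kruskal's algorithm (sort edges by weight, add if no cycle):

Sorted edges by weight:
  (4,6) w=1
  (1,6) w=2
  (2,3) w=3
  (4,7) w=3
  (1,3) w=4
  (3,4) w=4
  (1,4) w=5
  (1,7) w=5
  (2,7) w=5
  (5,7) w=5
  (3,6) w=6
  (4,5) w=6
  (5,6) w=8

Add edge (4,6) w=1 -- no cycle. Running total: 1
Add edge (1,6) w=2 -- no cycle. Running total: 3
Add edge (2,3) w=3 -- no cycle. Running total: 6
Add edge (4,7) w=3 -- no cycle. Running total: 9
Add edge (1,3) w=4 -- no cycle. Running total: 13
Skip edge (3,4) w=4 -- would create cycle
Skip edge (1,4) w=5 -- would create cycle
Skip edge (1,7) w=5 -- would create cycle
Skip edge (2,7) w=5 -- would create cycle
Add edge (5,7) w=5 -- no cycle. Running total: 18

MST edges: (4,6,w=1), (1,6,w=2), (2,3,w=3), (4,7,w=3), (1,3,w=4), (5,7,w=5)
Total MST weight: 1 + 2 + 3 + 3 + 4 + 5 = 18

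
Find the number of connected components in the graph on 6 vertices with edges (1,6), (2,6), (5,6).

Step 1: Build adjacency list from edges:
  1: 6
  2: 6
  3: (none)
  4: (none)
  5: 6
  6: 1, 2, 5

Step 2: Run BFS/DFS from vertex 1:
  Visited: {1, 6, 2, 5}
  Reached 4 of 6 vertices

Step 3: Only 4 of 6 vertices reached. Graph is disconnected.
Connected components: {1, 2, 5, 6}, {3}, {4}
Number of connected components: 3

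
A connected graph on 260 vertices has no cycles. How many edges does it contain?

A tree on n vertices always has exactly n - 1 edges.
For n = 260: edges = 260 - 1 = 259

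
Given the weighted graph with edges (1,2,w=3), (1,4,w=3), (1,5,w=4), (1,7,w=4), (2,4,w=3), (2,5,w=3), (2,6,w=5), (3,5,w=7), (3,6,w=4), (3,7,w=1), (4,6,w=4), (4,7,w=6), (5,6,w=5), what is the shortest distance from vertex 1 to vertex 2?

Step 1: Build adjacency list with weights:
  1: 2(w=3), 4(w=3), 5(w=4), 7(w=4)
  2: 1(w=3), 4(w=3), 5(w=3), 6(w=5)
  3: 5(w=7), 6(w=4), 7(w=1)
  4: 1(w=3), 2(w=3), 6(w=4), 7(w=6)
  5: 1(w=4), 2(w=3), 3(w=7), 6(w=5)
  6: 2(w=5), 3(w=4), 4(w=4), 5(w=5)
  7: 1(w=4), 3(w=1), 4(w=6)

Step 2: Apply Dijkstra's algorithm from vertex 1:
  Visit vertex 1 (distance=0)
    Update dist[2] = 3
    Update dist[4] = 3
    Update dist[5] = 4
    Update dist[7] = 4
  Visit vertex 2 (distance=3)
    Update dist[6] = 8

Step 3: Shortest path: 1 -> 2
Total weight: 3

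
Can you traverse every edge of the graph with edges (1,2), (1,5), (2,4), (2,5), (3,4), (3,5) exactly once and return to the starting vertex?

Step 1: Find the degree of each vertex:
  deg(1) = 2
  deg(2) = 3
  deg(3) = 2
  deg(4) = 2
  deg(5) = 3

Step 2: Count vertices with odd degree:
  Odd-degree vertices: 2, 5 (2 total)

Step 3: Apply Euler's theorem:
  - Eulerian circuit exists iff graph is connected and all vertices have even degree
  - Eulerian path exists iff graph is connected and has 0 or 2 odd-degree vertices

Graph is connected with exactly 2 odd-degree vertices (2, 5).
Eulerian path exists (starting and ending at the odd-degree vertices), but no Eulerian circuit.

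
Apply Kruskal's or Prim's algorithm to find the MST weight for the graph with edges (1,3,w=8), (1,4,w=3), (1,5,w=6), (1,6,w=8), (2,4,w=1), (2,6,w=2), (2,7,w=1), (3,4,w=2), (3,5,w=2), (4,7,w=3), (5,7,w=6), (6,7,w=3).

Apply Kruskal's algorithm (sort edges by weight, add if no cycle):

Sorted edges by weight:
  (2,4) w=1
  (2,7) w=1
  (2,6) w=2
  (3,5) w=2
  (3,4) w=2
  (1,4) w=3
  (4,7) w=3
  (6,7) w=3
  (1,5) w=6
  (5,7) w=6
  (1,6) w=8
  (1,3) w=8

Add edge (2,4) w=1 -- no cycle. Running total: 1
Add edge (2,7) w=1 -- no cycle. Running total: 2
Add edge (2,6) w=2 -- no cycle. Running total: 4
Add edge (3,5) w=2 -- no cycle. Running total: 6
Add edge (3,4) w=2 -- no cycle. Running total: 8
Add edge (1,4) w=3 -- no cycle. Running total: 11

MST edges: (2,4,w=1), (2,7,w=1), (2,6,w=2), (3,5,w=2), (3,4,w=2), (1,4,w=3)
Total MST weight: 1 + 1 + 2 + 2 + 2 + 3 = 11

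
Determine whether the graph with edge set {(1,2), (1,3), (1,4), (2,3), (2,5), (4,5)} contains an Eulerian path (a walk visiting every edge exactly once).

Step 1: Find the degree of each vertex:
  deg(1) = 3
  deg(2) = 3
  deg(3) = 2
  deg(4) = 2
  deg(5) = 2

Step 2: Count vertices with odd degree:
  Odd-degree vertices: 1, 2 (2 total)

Step 3: Apply Euler's theorem:
  - Eulerian circuit exists iff graph is connected and all vertices have even degree
  - Eulerian path exists iff graph is connected and has 0 or 2 odd-degree vertices

Graph is connected with exactly 2 odd-degree vertices (1, 2).
Eulerian path exists (starting and ending at the odd-degree vertices), but no Eulerian circuit.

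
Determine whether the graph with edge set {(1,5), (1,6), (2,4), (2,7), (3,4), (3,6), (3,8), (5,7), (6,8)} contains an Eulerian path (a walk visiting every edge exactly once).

Step 1: Find the degree of each vertex:
  deg(1) = 2
  deg(2) = 2
  deg(3) = 3
  deg(4) = 2
  deg(5) = 2
  deg(6) = 3
  deg(7) = 2
  deg(8) = 2

Step 2: Count vertices with odd degree:
  Odd-degree vertices: 3, 6 (2 total)

Step 3: Apply Euler's theorem:
  - Eulerian circuit exists iff graph is connected and all vertices have even degree
  - Eulerian path exists iff graph is connected and has 0 or 2 odd-degree vertices

Graph is connected with exactly 2 odd-degree vertices (3, 6).
Eulerian path exists (starting and ending at the odd-degree vertices), but no Eulerian circuit.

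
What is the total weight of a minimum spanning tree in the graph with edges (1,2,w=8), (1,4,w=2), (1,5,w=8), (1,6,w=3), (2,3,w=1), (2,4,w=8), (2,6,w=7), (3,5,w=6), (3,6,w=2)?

Apply Kruskal's algorithm (sort edges by weight, add if no cycle):

Sorted edges by weight:
  (2,3) w=1
  (1,4) w=2
  (3,6) w=2
  (1,6) w=3
  (3,5) w=6
  (2,6) w=7
  (1,5) w=8
  (1,2) w=8
  (2,4) w=8

Add edge (2,3) w=1 -- no cycle. Running total: 1
Add edge (1,4) w=2 -- no cycle. Running total: 3
Add edge (3,6) w=2 -- no cycle. Running total: 5
Add edge (1,6) w=3 -- no cycle. Running total: 8
Add edge (3,5) w=6 -- no cycle. Running total: 14

MST edges: (2,3,w=1), (1,4,w=2), (3,6,w=2), (1,6,w=3), (3,5,w=6)
Total MST weight: 1 + 2 + 2 + 3 + 6 = 14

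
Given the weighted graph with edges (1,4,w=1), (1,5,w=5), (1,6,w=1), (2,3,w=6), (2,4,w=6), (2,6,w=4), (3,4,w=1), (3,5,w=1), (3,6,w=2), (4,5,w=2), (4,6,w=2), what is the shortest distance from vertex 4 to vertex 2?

Step 1: Build adjacency list with weights:
  1: 4(w=1), 5(w=5), 6(w=1)
  2: 3(w=6), 4(w=6), 6(w=4)
  3: 2(w=6), 4(w=1), 5(w=1), 6(w=2)
  4: 1(w=1), 2(w=6), 3(w=1), 5(w=2), 6(w=2)
  5: 1(w=5), 3(w=1), 4(w=2)
  6: 1(w=1), 2(w=4), 3(w=2), 4(w=2)

Step 2: Apply Dijkstra's algorithm from vertex 4:
  Visit vertex 4 (distance=0)
    Update dist[1] = 1
    Update dist[2] = 6
    Update dist[3] = 1
    Update dist[5] = 2
    Update dist[6] = 2
  Visit vertex 1 (distance=1)
  Visit vertex 3 (distance=1)
  Visit vertex 5 (distance=2)
  Visit vertex 6 (distance=2)
  Visit vertex 2 (distance=6)

Step 3: Shortest path: 4 -> 2
Total weight: 6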